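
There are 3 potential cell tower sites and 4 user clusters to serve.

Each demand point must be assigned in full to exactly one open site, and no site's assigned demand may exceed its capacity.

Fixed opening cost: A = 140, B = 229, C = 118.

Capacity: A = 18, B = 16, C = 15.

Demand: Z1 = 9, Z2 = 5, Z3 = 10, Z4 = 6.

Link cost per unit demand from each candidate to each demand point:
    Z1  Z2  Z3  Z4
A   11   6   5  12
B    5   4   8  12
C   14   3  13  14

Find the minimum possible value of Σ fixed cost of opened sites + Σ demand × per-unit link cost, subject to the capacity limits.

Open {A, C}; cheapest assignment that respects the capacities:
  A (cap 18, load 16): Z3, Z4 — cost 10×5 + 6×12 = 122
  C (cap 15, load 14): Z1, Z2 — cost 9×14 + 5×3 = 141
  Shipping 263, fixed 258 → total 521.
  Any other capacity-feasible assignment to {A, C} ships for at least 263.
Compare {A, B}: its best feasible assignment gives total 556.
Compare {B, C}: its best feasible assignment gives total 609.
Every other set of open sites that can feasibly serve all demand totals ≥ 556 even under its best assignment. Minimum: 521.

521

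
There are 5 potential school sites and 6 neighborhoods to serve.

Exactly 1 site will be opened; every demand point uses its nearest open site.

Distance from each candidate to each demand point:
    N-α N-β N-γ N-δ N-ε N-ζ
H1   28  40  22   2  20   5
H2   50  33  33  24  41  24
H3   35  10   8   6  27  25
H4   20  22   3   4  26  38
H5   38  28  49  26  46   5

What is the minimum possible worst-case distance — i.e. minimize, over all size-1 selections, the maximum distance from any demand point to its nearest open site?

35

Open {H3}.
  Farthest demand point is N-α at distance 35 (to H3); all others are ≤ 35.
With {H4} the worst case is 38.
With {H1} the worst case is 40.
No size-1 selection achieves below 35.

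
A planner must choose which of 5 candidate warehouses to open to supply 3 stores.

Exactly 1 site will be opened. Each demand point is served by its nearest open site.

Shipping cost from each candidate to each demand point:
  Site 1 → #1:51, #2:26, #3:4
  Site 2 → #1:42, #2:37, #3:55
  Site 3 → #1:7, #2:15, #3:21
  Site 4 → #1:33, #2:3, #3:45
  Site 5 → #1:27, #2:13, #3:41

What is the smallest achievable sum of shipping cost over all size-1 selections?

43

Open {Site 3}.
  #1→Site 3 7, #2→Site 3 15, #3→Site 3 21  ⇒ total 43.
Compare {Site 1}: total 81.
Compare {Site 4}: total 81.
No size-1 selection does better; minimum is 43.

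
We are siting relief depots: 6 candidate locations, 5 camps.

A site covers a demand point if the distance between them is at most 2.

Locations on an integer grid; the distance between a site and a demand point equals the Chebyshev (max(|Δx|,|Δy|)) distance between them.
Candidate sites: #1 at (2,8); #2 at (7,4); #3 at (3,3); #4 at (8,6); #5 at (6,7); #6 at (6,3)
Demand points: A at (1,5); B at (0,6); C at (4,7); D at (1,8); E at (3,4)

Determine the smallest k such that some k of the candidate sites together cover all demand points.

2

Coverage sets (demand points within 2 of each site):
  #1: {B, C, D}
  #2: {}
  #3: {A, E}
  #4: {}
  #5: {C}
  #6: {}
No single site covers all 5 demand points.
But {#1, #3} covers everything, so the minimum is 2.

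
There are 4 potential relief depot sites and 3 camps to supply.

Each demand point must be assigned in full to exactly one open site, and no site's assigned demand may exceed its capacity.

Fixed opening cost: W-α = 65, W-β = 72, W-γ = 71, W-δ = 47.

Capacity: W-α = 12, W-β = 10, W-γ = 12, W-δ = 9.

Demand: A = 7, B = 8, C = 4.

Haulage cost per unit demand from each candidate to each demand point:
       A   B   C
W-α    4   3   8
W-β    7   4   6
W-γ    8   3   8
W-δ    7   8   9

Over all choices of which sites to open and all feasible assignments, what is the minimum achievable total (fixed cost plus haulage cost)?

217

Open {W-α, W-δ}; cheapest assignment that respects the capacities:
  W-α (cap 12, load 12): B, C — cost 8×3 + 4×8 = 56
  W-δ (cap 9, load 7): A — cost 7×7 = 49
  Shipping 105, fixed 112 → total 217.
  Any other capacity-feasible assignment to {W-α, W-δ} ships for at least 105.
Compare {W-α, W-γ}: its best feasible assignment gives total 220.
Compare {W-γ, W-δ}: its best feasible assignment gives total 223.
Every other set of open sites that can feasibly serve all demand totals ≥ 220 even under its best assignment. Minimum: 217.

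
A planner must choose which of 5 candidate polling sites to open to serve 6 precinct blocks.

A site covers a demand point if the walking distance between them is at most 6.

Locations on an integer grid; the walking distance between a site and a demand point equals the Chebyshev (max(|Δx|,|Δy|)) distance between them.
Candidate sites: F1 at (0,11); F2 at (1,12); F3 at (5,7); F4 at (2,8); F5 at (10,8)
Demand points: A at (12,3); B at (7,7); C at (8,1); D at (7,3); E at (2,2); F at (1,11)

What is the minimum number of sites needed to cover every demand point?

2

Coverage sets (demand points within 6 of each site):
  F1: {F}
  F2: {B, F}
  F3: {B, C, D, E, F}
  F4: {B, D, E, F}
  F5: {A, B, D}
No single site covers all 6 demand points.
But {F3, F5} covers everything, so the minimum is 2.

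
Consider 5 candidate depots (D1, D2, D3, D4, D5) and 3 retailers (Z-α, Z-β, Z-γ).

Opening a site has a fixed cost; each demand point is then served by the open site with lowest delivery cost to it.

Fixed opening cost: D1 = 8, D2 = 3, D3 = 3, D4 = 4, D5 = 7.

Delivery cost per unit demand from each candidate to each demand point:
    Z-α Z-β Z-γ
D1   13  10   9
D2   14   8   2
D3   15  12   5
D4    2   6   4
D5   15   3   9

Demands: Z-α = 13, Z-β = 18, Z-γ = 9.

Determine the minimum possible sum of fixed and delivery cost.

Open {D2, D4, D5}: assign each demand point to its cheapest open site.
  Z-α→D4 13×2=26, Z-β→D5 18×3=54, Z-γ→D2 9×2=18
  delivery cost 98, fixed 14 → total 112.
Compare {D2, D3, D4, D5}: delivery cost 98 + fixed 17 = 115.
Compare {D1, D2, D4, D5}: delivery cost 98 + fixed 22 = 120.
Compare {D1, D2, D3, D4, D5}: delivery cost 98 + fixed 25 = 123.
All other subsets cost ≥ 115. Minimum total cost: 112.

112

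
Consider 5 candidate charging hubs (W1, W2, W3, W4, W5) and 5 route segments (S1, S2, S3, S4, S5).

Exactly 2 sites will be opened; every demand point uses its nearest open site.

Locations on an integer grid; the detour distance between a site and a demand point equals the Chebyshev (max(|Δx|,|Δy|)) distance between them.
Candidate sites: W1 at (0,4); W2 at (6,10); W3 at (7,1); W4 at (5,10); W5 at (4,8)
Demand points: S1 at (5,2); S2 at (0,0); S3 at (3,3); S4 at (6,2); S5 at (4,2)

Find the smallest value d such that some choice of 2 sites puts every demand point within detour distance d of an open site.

4

Open {W1, W3}.
  Farthest demand point is S2 at detour distance 4 (to W1); all others are ≤ 4.
With {W1, W2} the worst case is 6.
With {W1, W4} the worst case is 6.
No size-2 selection achieves below 4.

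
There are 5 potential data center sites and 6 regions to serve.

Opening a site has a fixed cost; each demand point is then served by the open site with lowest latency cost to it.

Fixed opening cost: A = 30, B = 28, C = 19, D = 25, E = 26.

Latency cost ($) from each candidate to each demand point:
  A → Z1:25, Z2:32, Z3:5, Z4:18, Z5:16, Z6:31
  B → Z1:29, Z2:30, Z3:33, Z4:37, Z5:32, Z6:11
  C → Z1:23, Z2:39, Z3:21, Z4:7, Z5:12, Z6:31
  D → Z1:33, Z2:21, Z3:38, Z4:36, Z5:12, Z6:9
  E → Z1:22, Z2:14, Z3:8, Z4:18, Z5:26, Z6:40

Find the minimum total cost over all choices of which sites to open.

134

Open {D, E}: assign each demand point to its cheapest open site.
  Z1→E 22, Z2→E 14, Z3→E 8, Z4→E 18, Z5→D 12, Z6→D 9
  latency cost 83, fixed 51 → total 134.
Compare {C, D}: latency cost 93 + fixed 44 = 137.
Compare {C, E}: latency cost 94 + fixed 45 = 139.
Compare {C, D, E}: latency cost 72 + fixed 70 = 142.
All other subsets cost ≥ 137. Minimum total cost: 134.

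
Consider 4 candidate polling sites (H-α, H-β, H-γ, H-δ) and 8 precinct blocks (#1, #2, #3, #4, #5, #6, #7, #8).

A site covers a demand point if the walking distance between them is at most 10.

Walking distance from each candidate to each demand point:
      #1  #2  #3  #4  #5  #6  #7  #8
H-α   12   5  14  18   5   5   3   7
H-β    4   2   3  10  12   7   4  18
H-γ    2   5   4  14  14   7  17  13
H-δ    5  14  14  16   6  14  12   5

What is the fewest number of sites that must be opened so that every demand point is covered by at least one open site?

2

Coverage sets (demand points within 10 of each site):
  H-α: {#2, #5, #6, #7, #8}
  H-β: {#1, #2, #3, #4, #6, #7}
  H-γ: {#1, #2, #3, #6}
  H-δ: {#1, #5, #8}
No single site covers all 8 demand points.
But {H-α, H-β} covers everything, so the minimum is 2.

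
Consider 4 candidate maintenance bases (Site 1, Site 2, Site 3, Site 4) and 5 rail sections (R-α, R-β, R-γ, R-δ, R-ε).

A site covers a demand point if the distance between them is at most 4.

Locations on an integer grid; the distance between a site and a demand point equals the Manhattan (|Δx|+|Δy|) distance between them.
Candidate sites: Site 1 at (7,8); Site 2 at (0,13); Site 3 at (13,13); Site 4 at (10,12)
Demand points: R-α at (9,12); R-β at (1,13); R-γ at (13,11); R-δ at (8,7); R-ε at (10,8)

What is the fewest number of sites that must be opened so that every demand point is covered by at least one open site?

3

Coverage sets (demand points within 4 of each site):
  Site 1: {R-δ, R-ε}
  Site 2: {R-β}
  Site 3: {R-γ}
  Site 4: {R-α, R-γ, R-ε}
No 2 sites suffice: every size-2 union leaves at least one demand point uncovered.
But {Site 1, Site 2, Site 4} covers everything, so the minimum is 3.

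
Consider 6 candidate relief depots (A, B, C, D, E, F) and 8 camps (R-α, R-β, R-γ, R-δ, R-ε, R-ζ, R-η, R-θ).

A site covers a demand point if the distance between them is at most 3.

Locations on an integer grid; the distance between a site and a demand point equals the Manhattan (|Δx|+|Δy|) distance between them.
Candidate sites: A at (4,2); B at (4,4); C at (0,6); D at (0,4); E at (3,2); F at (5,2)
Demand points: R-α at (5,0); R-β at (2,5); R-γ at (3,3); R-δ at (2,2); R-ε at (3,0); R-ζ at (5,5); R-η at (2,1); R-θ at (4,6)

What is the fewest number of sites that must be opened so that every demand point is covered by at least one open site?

2

Coverage sets (demand points within 3 of each site):
  A: {R-α, R-γ, R-δ, R-ε, R-η}
  B: {R-β, R-γ, R-ζ, R-θ}
  C: {R-β}
  D: {R-β}
  E: {R-γ, R-δ, R-ε, R-η}
  F: {R-α, R-γ, R-δ, R-ζ}
No single site covers all 8 demand points.
But {A, B} covers everything, so the minimum is 2.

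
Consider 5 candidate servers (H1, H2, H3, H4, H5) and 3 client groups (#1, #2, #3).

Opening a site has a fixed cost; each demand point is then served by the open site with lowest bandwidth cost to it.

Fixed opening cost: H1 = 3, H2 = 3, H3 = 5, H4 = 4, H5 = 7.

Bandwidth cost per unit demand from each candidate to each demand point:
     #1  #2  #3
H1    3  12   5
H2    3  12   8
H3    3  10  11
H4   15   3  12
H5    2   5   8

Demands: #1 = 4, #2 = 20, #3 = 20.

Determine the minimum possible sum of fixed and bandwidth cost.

Open {H1, H4}: assign each demand point to its cheapest open site.
  #1→H1 4×3=12, #2→H4 20×3=60, #3→H1 20×5=100
  bandwidth cost 172, fixed 7 → total 179.
Compare {H1, H2, H4}: bandwidth cost 172 + fixed 10 = 182.
Compare {H1, H4, H5}: bandwidth cost 168 + fixed 14 = 182.
Compare {H1, H3, H4}: bandwidth cost 172 + fixed 12 = 184.
All other subsets cost ≥ 182. Minimum total cost: 179.

179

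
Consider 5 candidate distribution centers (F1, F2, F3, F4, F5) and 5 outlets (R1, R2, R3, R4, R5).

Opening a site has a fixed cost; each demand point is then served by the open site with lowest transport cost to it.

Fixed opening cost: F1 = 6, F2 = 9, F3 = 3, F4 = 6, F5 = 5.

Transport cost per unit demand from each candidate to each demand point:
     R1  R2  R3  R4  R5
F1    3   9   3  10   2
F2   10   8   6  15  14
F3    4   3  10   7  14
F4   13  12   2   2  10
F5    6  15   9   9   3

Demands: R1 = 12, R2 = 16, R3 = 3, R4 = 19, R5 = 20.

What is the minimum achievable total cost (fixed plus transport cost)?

183

Open {F1, F3, F4}: assign each demand point to its cheapest open site.
  R1→F1 12×3=36, R2→F3 16×3=48, R3→F4 3×2=6, R4→F4 19×2=38, R5→F1 20×2=40
  transport cost 168, fixed 15 → total 183.
Compare {F1, F3, F4, F5}: transport cost 168 + fixed 20 = 188.
Compare {F1, F2, F3, F4}: transport cost 168 + fixed 24 = 192.
Compare {F1, F2, F3, F4, F5}: transport cost 168 + fixed 29 = 197.
All other subsets cost ≥ 188. Minimum total cost: 183.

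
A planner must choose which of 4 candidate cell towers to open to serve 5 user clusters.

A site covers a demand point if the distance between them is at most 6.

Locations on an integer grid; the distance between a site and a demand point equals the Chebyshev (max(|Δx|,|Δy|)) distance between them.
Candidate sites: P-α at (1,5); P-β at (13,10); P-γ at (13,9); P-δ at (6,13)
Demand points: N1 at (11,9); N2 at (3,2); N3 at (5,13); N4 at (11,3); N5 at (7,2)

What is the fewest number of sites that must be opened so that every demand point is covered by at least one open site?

Coverage sets (demand points within 6 of each site):
  P-α: {N2, N5}
  P-β: {N1}
  P-γ: {N1, N4}
  P-δ: {N1, N3}
No 2 sites suffice: every size-2 union leaves at least one demand point uncovered.
But {P-α, P-γ, P-δ} covers everything, so the minimum is 3.

3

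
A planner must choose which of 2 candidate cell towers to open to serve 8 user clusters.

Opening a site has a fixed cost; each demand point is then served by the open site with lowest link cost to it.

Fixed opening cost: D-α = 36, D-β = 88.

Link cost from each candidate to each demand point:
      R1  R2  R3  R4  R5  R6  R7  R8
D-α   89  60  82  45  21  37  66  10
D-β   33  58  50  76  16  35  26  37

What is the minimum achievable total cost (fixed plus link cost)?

397

Open {D-α, D-β}: assign each demand point to its cheapest open site.
  R1→D-β 33, R2→D-β 58, R3→D-β 50, R4→D-α 45, R5→D-β 16, R6→D-β 35, R7→D-β 26, R8→D-α 10
  link cost 273, fixed 124 → total 397.
Compare {D-β}: link cost 331 + fixed 88 = 419.
Compare {D-α}: link cost 410 + fixed 36 = 446.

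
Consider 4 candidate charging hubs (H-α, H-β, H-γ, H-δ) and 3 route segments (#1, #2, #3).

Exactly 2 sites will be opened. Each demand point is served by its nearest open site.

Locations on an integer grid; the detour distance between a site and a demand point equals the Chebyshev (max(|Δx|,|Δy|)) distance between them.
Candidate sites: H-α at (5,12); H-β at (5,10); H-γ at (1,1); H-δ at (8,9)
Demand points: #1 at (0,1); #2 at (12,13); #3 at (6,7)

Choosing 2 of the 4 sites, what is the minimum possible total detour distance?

Open {H-γ, H-δ}.
  #1→H-γ 1, #2→H-δ 4, #3→H-δ 2  ⇒ total 7.
Compare {H-β, H-γ}: total 11.
Compare {H-α, H-γ}: total 13.
No size-2 selection does better; minimum is 7.

7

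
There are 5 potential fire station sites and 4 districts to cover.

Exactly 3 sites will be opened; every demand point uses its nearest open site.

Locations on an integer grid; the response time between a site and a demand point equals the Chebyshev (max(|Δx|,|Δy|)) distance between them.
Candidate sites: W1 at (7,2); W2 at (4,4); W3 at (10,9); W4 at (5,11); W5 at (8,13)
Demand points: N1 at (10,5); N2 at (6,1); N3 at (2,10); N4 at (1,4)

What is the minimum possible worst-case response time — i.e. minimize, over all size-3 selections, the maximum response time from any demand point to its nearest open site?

3

Open {W1, W2, W4}.
  Farthest demand point is N1 at response time 3 (to W1); all others are ≤ 3.
With {W2, W3, W4} the worst case is 4.
With {W1, W2, W3} the worst case is 6.
No size-3 selection achieves below 3.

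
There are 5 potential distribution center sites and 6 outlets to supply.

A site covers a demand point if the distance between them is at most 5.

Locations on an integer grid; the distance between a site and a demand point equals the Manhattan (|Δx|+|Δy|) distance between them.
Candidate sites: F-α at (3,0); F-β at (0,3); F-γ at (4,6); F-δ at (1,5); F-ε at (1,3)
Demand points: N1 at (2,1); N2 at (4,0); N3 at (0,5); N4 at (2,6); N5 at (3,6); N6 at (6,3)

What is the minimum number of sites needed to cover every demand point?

2

Coverage sets (demand points within 5 of each site):
  F-α: {N1, N2}
  F-β: {N1, N3, N4}
  F-γ: {N3, N4, N5, N6}
  F-δ: {N1, N3, N4, N5}
  F-ε: {N1, N3, N4, N5, N6}
No single site covers all 6 demand points.
But {F-α, F-γ} covers everything, so the minimum is 2.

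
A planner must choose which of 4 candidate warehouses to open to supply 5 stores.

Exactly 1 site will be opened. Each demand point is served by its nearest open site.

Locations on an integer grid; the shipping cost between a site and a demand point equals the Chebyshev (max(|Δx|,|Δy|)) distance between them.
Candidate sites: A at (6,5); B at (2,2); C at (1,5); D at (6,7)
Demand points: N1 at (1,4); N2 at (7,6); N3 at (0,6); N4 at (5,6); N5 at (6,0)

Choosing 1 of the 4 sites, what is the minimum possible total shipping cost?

Open {C}.
  N1→C 1, N2→C 6, N3→C 1, N4→C 4, N5→C 5  ⇒ total 17.
Compare {A}: total 18.
Compare {B}: total 19.
No size-1 selection does better; minimum is 17.

17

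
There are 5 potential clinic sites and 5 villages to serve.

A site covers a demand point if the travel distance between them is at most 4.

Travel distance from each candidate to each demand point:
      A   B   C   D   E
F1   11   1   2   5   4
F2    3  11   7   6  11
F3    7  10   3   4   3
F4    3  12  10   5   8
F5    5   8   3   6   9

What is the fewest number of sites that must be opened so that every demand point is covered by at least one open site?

3

Coverage sets (demand points within 4 of each site):
  F1: {B, C, E}
  F2: {A}
  F3: {C, D, E}
  F4: {A}
  F5: {C}
No 2 sites suffice: every size-2 union leaves at least one demand point uncovered.
But {F1, F2, F3} covers everything, so the minimum is 3.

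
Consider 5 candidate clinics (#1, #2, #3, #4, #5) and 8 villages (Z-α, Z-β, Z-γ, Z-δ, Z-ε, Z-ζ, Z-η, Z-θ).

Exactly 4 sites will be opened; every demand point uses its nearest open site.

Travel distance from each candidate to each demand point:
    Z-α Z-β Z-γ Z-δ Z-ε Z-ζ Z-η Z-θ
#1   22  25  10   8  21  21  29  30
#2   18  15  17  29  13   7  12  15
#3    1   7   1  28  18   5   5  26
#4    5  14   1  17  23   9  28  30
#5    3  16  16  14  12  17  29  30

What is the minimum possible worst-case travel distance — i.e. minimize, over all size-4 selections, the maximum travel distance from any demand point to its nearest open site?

15

Open {#1, #2, #3, #4}.
  Farthest demand point is Z-θ at travel distance 15 (to #2); all others are ≤ 15.
With {#1, #2, #3, #5} the worst case is 15.
With {#1, #2, #4, #5} the worst case is 15.
No size-4 selection achieves below 15.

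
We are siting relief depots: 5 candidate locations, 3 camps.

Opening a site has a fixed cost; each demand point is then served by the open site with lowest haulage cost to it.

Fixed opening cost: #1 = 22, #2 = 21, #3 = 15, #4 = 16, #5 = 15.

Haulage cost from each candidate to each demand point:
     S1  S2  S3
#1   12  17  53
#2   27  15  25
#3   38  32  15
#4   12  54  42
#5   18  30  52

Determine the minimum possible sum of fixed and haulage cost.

81

Open {#1, #3}: assign each demand point to its cheapest open site.
  S1→#1 12, S2→#1 17, S3→#3 15
  haulage cost 44, fixed 37 → total 81.
Compare {#2}: haulage cost 67 + fixed 21 = 88.
Compare {#2, #4}: haulage cost 52 + fixed 37 = 89.
Compare {#3, #4}: haulage cost 59 + fixed 31 = 90.
All other subsets cost ≥ 88. Minimum total cost: 81.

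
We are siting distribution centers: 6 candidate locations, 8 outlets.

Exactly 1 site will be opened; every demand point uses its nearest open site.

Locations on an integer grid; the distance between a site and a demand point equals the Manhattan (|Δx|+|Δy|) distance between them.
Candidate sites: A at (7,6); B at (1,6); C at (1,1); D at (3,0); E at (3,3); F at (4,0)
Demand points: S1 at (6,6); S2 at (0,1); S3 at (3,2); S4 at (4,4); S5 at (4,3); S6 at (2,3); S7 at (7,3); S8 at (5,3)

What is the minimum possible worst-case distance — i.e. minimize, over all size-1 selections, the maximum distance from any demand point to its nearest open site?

6

Open {E}.
  Farthest demand point is S1 at distance 6 (to E); all others are ≤ 6.
With {F} the worst case is 8.
With {B} the worst case is 9.
No size-1 selection achieves below 6.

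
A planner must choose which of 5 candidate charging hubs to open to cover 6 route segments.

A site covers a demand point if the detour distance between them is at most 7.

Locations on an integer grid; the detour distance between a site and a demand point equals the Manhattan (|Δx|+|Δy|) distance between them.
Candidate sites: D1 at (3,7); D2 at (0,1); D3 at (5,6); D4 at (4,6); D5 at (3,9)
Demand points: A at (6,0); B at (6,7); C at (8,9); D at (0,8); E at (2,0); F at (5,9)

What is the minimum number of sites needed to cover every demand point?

2

Coverage sets (demand points within 7 of each site):
  D1: {B, C, D, F}
  D2: {A, D, E}
  D3: {A, B, C, D, F}
  D4: {B, C, D, F}
  D5: {B, C, D, F}
No single site covers all 6 demand points.
But {D1, D2} covers everything, so the minimum is 2.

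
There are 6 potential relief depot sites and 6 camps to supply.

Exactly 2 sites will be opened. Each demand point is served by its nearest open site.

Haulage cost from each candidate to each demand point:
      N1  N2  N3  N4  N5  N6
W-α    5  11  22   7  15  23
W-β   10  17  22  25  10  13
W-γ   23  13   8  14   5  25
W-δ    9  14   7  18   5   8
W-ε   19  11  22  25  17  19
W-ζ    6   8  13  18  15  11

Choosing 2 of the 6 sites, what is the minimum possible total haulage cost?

43

Open {W-α, W-δ}.
  N1→W-α 5, N2→W-α 11, N3→W-δ 7, N4→W-α 7, N5→W-δ 5, N6→W-δ 8  ⇒ total 43.
Compare {W-γ, W-ζ}: total 52.
Compare {W-δ, W-ζ}: total 52.
No size-2 selection does better; minimum is 43.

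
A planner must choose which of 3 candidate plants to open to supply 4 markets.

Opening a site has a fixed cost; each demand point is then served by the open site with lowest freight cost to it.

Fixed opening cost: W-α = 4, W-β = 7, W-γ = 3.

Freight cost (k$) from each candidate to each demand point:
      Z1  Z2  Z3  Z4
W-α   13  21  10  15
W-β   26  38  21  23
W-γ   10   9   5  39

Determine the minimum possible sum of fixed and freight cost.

46

Open {W-α, W-γ}: assign each demand point to its cheapest open site.
  Z1→W-γ 10, Z2→W-γ 9, Z3→W-γ 5, Z4→W-α 15
  freight cost 39, fixed 7 → total 46.
Compare {W-α, W-β, W-γ}: freight cost 39 + fixed 14 = 53.
Compare {W-β, W-γ}: freight cost 47 + fixed 10 = 57.
Compare {W-α}: freight cost 59 + fixed 4 = 63.
All other subsets cost ≥ 53. Minimum total cost: 46.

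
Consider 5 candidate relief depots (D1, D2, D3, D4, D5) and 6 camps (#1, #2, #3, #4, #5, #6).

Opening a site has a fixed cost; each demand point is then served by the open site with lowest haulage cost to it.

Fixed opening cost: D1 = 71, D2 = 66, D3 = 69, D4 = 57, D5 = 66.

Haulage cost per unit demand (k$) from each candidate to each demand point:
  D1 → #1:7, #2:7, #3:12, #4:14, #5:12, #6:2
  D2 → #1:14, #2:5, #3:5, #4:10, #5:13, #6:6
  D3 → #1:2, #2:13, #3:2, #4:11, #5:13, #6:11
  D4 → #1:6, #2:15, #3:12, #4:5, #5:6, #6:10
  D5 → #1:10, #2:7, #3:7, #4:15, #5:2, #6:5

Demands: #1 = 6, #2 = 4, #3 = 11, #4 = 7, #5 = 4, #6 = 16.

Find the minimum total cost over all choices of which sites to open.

350

Open {D1, D3, D4}: assign each demand point to its cheapest open site.
  #1→D3 6×2=12, #2→D1 4×7=28, #3→D3 11×2=22, #4→D4 7×5=35, #5→D4 4×6=24, #6→D1 16×2=32
  haulage cost 153, fixed 197 → total 350.
Compare {D1, D3}: haulage cost 219 + fixed 140 = 359.
Compare {D3, D5}: haulage cost 227 + fixed 135 = 362.
Compare {D3, D4, D5}: haulage cost 185 + fixed 192 = 377.
All other subsets cost ≥ 359. Minimum total cost: 350.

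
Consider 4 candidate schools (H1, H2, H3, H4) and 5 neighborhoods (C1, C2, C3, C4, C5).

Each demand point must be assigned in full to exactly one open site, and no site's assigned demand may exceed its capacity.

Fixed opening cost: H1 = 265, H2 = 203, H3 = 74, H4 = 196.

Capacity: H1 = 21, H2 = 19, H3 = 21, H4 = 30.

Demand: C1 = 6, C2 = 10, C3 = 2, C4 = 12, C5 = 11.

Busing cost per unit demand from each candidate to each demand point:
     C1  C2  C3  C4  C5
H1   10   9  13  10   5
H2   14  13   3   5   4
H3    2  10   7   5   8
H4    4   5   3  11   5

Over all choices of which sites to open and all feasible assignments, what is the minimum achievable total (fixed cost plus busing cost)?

Open {H3, H4}; cheapest assignment that respects the capacities:
  H3 (cap 21, load 18): C1, C4 — cost 6×2 + 12×5 = 72
  H4 (cap 30, load 23): C2, C3, C5 — cost 10×5 + 2×3 + 11×5 = 111
  Shipping 183, fixed 270 → total 453.
  Any other capacity-feasible assignment to {H3, H4} ships for at least 183.
Compare {H1, H3}: its best feasible assignment gives total 570.
Compare {H2, H4}: its best feasible assignment gives total 594.
Every other set of open sites that can feasibly serve all demand totals ≥ 570 even under its best assignment. Minimum: 453.

453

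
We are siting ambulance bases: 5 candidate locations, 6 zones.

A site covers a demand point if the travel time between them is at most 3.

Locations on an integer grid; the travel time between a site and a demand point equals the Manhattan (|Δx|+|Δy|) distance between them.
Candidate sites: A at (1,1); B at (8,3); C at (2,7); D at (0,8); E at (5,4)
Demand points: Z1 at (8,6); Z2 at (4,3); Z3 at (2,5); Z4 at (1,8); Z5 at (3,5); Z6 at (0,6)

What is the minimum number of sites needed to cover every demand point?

Coverage sets (demand points within 3 of each site):
  A: {}
  B: {Z1}
  C: {Z3, Z4, Z5, Z6}
  D: {Z4, Z6}
  E: {Z2, Z5}
No 2 sites suffice: every size-2 union leaves at least one demand point uncovered.
But {B, C, E} covers everything, so the minimum is 3.

3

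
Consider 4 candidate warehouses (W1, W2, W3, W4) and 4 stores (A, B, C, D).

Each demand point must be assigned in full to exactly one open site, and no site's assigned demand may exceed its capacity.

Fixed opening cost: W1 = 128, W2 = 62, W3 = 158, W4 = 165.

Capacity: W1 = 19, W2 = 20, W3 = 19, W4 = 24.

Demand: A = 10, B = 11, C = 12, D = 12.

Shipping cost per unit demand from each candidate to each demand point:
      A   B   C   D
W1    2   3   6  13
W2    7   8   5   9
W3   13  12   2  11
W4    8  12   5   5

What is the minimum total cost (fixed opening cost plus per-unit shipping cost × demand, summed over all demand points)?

578

Open {W1, W2, W4}; cheapest assignment that respects the capacities:
  W1 (cap 19, load 11): B — cost 11×3 = 33
  W2 (cap 20, load 10): A — cost 10×7 = 70
  W4 (cap 24, load 24): C, D — cost 12×5 + 12×5 = 120
  Shipping 223, fixed 355 → total 578.
  Any other capacity-feasible assignment to {W1, W2, W4} ships for at least 223.
Compare {W2, W3, W4}: its best feasible assignment gives total 637.
Compare {W1, W3, W4}: its best feasible assignment gives total 648.
Every other set of open sites that can feasibly serve all demand totals ≥ 637 even under its best assignment. Minimum: 578.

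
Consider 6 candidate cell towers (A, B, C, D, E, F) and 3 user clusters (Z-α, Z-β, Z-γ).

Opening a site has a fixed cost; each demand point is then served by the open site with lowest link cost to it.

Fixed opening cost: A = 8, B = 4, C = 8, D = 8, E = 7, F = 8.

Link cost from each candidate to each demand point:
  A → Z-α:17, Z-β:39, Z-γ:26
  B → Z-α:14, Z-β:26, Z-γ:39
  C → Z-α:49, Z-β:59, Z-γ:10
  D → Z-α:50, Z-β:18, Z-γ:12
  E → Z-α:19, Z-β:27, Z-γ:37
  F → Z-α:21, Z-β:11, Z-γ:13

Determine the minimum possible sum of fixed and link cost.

50

Open {B, F}: assign each demand point to its cheapest open site.
  Z-α→B 14, Z-β→F 11, Z-γ→F 13
  link cost 38, fixed 12 → total 50.
Compare {F}: link cost 45 + fixed 8 = 53.
Compare {B, C, F}: link cost 35 + fixed 20 = 55.
Compare {B, D}: link cost 44 + fixed 12 = 56.
All other subsets cost ≥ 53. Minimum total cost: 50.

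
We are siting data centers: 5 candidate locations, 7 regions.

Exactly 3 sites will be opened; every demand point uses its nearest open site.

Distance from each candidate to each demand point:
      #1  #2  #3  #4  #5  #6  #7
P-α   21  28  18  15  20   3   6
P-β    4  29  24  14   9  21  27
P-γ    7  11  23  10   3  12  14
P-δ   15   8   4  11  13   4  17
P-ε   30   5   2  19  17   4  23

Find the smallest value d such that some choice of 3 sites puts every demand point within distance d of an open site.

Open {P-α, P-γ, P-δ}.
  Farthest demand point is #4 at distance 10 (to P-γ); all others are ≤ 10.
With {P-α, P-γ, P-ε} the worst case is 10.
With {P-α, P-β, P-δ} the worst case is 11.
No size-3 selection achieves below 10.

10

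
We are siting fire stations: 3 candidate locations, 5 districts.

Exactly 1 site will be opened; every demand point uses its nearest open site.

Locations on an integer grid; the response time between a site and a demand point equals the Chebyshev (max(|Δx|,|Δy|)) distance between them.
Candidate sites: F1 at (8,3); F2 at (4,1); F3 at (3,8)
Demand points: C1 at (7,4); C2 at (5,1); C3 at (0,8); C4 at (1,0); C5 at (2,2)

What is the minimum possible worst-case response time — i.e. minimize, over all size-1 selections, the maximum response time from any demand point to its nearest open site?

Open {F2}.
  Farthest demand point is C3 at response time 7 (to F2); all others are ≤ 7.
With {F1} the worst case is 8.
With {F3} the worst case is 8.
No size-1 selection achieves below 7.

7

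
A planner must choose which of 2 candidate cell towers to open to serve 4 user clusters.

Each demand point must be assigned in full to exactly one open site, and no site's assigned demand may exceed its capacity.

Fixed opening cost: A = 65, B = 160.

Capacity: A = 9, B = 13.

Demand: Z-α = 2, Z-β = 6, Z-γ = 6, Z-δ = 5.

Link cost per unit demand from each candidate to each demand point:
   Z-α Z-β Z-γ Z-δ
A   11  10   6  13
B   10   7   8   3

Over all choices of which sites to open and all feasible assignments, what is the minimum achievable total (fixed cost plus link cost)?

338

Open {A, B}; cheapest assignment that respects the capacities:
  A (cap 9, load 6): Z-γ — cost 6×6 = 36
  B (cap 13, load 13): Z-α, Z-β, Z-δ — cost 2×10 + 6×7 + 5×3 = 77
  Shipping 113, fixed 225 → total 338.
  Any other capacity-feasible assignment to {A, B} ships for at least 113.
Total demand is 19 and no other set of sites has combined capacity ≥ 19, so {A, B} is the only feasible choice of open sites. Minimum: 338.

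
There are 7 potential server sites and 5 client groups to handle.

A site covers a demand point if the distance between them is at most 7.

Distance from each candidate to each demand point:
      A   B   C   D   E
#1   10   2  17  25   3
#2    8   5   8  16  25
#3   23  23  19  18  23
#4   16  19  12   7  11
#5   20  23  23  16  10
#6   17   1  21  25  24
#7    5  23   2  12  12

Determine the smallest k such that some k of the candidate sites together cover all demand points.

Coverage sets (demand points within 7 of each site):
  #1: {B, E}
  #2: {B}
  #3: {}
  #4: {D}
  #5: {}
  #6: {B}
  #7: {A, C}
No 2 sites suffice: every size-2 union leaves at least one demand point uncovered.
But {#1, #4, #7} covers everything, so the minimum is 3.

3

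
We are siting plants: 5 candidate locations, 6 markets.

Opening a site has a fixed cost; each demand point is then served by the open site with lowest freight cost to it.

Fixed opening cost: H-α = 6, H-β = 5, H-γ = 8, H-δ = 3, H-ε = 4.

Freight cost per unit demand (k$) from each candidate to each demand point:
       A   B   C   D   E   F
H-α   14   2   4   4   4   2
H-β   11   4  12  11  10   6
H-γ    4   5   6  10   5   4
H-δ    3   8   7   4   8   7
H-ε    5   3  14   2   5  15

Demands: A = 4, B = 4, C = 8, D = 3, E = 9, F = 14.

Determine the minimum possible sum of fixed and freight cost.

Open {H-α, H-δ, H-ε}: assign each demand point to its cheapest open site.
  A→H-δ 4×3=12, B→H-α 4×2=8, C→H-α 8×4=32, D→H-ε 3×2=6, E→H-α 9×4=36, F→H-α 14×2=28
  freight cost 122, fixed 13 → total 135.
Compare {H-α, H-δ}: freight cost 128 + fixed 9 = 137.
Compare {H-α, H-ε}: freight cost 130 + fixed 10 = 140.
Compare {H-α, H-β, H-δ, H-ε}: freight cost 122 + fixed 18 = 140.
All other subsets cost ≥ 137. Minimum total cost: 135.

135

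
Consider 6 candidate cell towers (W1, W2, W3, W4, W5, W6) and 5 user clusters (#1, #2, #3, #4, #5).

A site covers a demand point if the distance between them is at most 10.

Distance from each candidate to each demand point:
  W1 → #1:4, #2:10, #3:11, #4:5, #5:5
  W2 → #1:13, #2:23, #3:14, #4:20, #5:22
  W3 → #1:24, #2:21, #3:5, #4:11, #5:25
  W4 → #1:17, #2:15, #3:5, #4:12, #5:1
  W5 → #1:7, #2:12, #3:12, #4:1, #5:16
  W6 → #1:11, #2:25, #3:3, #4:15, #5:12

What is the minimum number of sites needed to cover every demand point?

2

Coverage sets (demand points within 10 of each site):
  W1: {#1, #2, #4, #5}
  W2: {}
  W3: {#3}
  W4: {#3, #5}
  W5: {#1, #4}
  W6: {#3}
No single site covers all 5 demand points.
But {W1, W3} covers everything, so the minimum is 2.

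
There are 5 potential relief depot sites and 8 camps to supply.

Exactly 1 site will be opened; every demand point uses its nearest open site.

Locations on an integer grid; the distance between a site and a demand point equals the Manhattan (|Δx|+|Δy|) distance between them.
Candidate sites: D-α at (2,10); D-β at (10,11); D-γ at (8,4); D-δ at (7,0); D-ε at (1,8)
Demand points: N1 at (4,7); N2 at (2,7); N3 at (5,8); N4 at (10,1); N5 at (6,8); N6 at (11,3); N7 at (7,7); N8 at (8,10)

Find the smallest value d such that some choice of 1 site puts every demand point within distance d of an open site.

9

Open {D-γ}.
  Farthest demand point is N2 at distance 9 (to D-γ); all others are ≤ 9.
With {D-β} the worst case is 12.
With {D-δ} the worst case is 12.
No size-1 selection achieves below 9.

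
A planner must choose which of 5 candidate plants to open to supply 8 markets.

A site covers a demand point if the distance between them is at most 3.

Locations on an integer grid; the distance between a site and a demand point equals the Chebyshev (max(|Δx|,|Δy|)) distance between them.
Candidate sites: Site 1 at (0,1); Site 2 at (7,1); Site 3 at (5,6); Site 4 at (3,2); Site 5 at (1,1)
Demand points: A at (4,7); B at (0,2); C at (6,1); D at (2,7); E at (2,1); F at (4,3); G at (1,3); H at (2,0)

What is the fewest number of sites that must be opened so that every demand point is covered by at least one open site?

2

Coverage sets (demand points within 3 of each site):
  Site 1: {B, E, G, H}
  Site 2: {C, F}
  Site 3: {A, D, F}
  Site 4: {B, C, E, F, G, H}
  Site 5: {B, E, F, G, H}
No single site covers all 8 demand points.
But {Site 3, Site 4} covers everything, so the minimum is 2.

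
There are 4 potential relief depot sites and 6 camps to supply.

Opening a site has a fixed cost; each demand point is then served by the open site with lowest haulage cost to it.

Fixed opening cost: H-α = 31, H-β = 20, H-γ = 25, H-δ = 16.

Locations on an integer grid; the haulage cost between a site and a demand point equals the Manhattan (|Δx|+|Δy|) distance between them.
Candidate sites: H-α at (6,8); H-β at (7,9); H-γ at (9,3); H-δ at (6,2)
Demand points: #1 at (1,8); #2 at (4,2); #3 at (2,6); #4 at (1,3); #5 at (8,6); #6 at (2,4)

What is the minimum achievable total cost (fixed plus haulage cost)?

55

Open {H-δ}: assign each demand point to its cheapest open site.
  #1→H-δ 11, #2→H-δ 2, #3→H-δ 8, #4→H-δ 6, #5→H-δ 6, #6→H-δ 6
  haulage cost 39, fixed 16 → total 55.
Compare {H-β, H-δ}: haulage cost 33 + fixed 36 = 69.
Compare {H-β}: haulage cost 51 + fixed 20 = 71.
Compare {H-α}: haulage cost 41 + fixed 31 = 72.
All other subsets cost ≥ 69. Minimum total cost: 55.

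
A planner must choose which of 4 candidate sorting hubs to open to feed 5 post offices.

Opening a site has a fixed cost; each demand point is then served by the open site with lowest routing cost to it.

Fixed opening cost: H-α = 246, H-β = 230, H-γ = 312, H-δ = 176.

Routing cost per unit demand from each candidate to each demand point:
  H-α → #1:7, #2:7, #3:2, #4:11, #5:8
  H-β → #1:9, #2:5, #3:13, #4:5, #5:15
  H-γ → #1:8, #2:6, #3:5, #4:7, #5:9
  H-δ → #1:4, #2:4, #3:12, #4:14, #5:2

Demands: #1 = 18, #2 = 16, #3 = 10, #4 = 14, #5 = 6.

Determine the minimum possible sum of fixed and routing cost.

640

Open {H-δ}: assign each demand point to its cheapest open site.
  #1→H-δ 18×4=72, #2→H-δ 16×4=64, #3→H-δ 10×12=120, #4→H-δ 14×14=196, #5→H-δ 6×2=12
  routing cost 464, fixed 176 → total 640.
Compare {H-α}: routing cost 460 + fixed 246 = 706.
Compare {H-α, H-δ}: routing cost 322 + fixed 422 = 744.
Compare {H-β, H-δ}: routing cost 338 + fixed 406 = 744.
All other subsets cost ≥ 706. Minimum total cost: 640.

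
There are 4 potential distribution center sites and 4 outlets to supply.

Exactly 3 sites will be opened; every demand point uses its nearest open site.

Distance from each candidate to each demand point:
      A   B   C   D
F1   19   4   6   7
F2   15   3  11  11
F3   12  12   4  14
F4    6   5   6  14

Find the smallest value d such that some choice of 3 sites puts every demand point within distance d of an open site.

7

Open {F1, F2, F4}.
  Farthest demand point is D at distance 7 (to F1); all others are ≤ 7.
With {F1, F3, F4} the worst case is 7.
With {F2, F3, F4} the worst case is 11.
No size-3 selection achieves below 7.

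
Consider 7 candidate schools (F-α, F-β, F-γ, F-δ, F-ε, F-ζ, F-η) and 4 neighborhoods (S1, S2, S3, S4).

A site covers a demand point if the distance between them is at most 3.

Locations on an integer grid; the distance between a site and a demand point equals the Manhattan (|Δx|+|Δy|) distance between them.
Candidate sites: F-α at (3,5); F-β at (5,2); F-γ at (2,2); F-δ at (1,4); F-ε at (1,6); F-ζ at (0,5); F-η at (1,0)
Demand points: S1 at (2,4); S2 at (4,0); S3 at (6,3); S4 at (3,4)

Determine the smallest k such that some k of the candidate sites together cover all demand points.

Coverage sets (demand points within 3 of each site):
  F-α: {S1, S4}
  F-β: {S2, S3}
  F-γ: {S1, S4}
  F-δ: {S1, S4}
  F-ε: {S1}
  F-ζ: {S1}
  F-η: {S2}
No single site covers all 4 demand points.
But {F-α, F-β} covers everything, so the minimum is 2.

2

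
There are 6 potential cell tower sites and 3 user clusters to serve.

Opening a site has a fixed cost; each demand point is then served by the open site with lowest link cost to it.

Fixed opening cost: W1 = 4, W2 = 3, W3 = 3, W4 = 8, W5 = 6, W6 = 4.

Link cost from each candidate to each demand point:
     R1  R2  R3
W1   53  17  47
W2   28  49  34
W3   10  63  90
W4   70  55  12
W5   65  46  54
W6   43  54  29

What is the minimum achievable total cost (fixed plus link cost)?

54

Open {W1, W3, W4}: assign each demand point to its cheapest open site.
  R1→W3 10, R2→W1 17, R3→W4 12
  link cost 39, fixed 15 → total 54.
Compare {W1, W2, W3, W4}: link cost 39 + fixed 18 = 57.
Compare {W1, W3, W4, W6}: link cost 39 + fixed 19 = 58.
Compare {W1, W3, W4, W5}: link cost 39 + fixed 21 = 60.
All other subsets cost ≥ 57. Minimum total cost: 54.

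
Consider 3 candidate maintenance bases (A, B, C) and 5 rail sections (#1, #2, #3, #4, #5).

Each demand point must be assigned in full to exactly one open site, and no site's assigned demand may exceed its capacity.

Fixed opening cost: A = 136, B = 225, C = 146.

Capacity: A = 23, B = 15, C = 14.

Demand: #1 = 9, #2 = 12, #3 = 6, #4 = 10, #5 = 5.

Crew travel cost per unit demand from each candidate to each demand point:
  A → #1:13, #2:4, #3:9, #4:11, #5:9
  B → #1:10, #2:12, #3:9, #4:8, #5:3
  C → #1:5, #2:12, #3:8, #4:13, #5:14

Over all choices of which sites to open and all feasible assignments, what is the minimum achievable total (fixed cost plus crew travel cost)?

749

Open {A, B, C}; cheapest assignment that respects the capacities:
  A (cap 23, load 18): #2, #3 — cost 12×4 + 6×9 = 102
  B (cap 15, load 15): #4, #5 — cost 10×8 + 5×3 = 95
  C (cap 14, load 9): #1 — cost 9×5 = 45
  Shipping 242, fixed 507 → total 749.
  Any other capacity-feasible assignment to {A, B, C} ships for at least 242.
Total demand is 42 and no other set of sites has combined capacity ≥ 42, so {A, B, C} is the only feasible choice of open sites. Minimum: 749.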